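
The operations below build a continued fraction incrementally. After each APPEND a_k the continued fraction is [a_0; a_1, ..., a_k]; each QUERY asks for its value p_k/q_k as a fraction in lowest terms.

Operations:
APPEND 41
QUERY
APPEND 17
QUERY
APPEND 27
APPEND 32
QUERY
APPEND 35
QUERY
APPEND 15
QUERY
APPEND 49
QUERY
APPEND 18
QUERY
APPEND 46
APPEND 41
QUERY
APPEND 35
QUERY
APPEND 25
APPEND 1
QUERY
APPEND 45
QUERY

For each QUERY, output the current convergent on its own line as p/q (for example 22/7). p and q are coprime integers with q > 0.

APPEND 41: p_0 = 41·1 + 0 = 41, q_0 = 41·0 + 1 = 1 → 41/1
APPEND 17: p_1 = 17·41 + 1 = 698, q_1 = 17·1 + 0 = 17 → 698/17
APPEND 27: p_2 = 27·698 + 41 = 18887, q_2 = 27·17 + 1 = 460 → 18887/460
APPEND 32: p_3 = 32·18887 + 698 = 605082, q_3 = 32·460 + 17 = 14737 → 605082/14737
APPEND 35: p_4 = 35·605082 + 18887 = 21196757, q_4 = 35·14737 + 460 = 516255 → 21196757/516255
APPEND 15: p_5 = 15·21196757 + 605082 = 318556437, q_5 = 15·516255 + 14737 = 7758562 → 318556437/7758562
APPEND 49: p_6 = 49·318556437 + 21196757 = 15630462170, q_6 = 49·7758562 + 516255 = 380685793 → 15630462170/380685793
APPEND 18: p_7 = 18·15630462170 + 318556437 = 281666875497, q_7 = 18·380685793 + 7758562 = 6860102836 → 281666875497/6860102836
APPEND 46: p_8 = 46·281666875497 + 15630462170 = 12972306735032, q_8 = 46·6860102836 + 380685793 = 315945416249 → 12972306735032/315945416249
APPEND 41: p_9 = 41·12972306735032 + 281666875497 = 532146243011809, q_9 = 41·315945416249 + 6860102836 = 12960622169045 → 532146243011809/12960622169045
APPEND 35: p_10 = 35·532146243011809 + 12972306735032 = 18638090812148347, q_10 = 35·12960622169045 + 315945416249 = 453937721332824 → 18638090812148347/453937721332824
APPEND 25: p_11 = 25·18638090812148347 + 532146243011809 = 466484416546720484, q_11 = 25·453937721332824 + 12960622169045 = 11361403655489645 → 466484416546720484/11361403655489645
APPEND 1: p_12 = 1·466484416546720484 + 18638090812148347 = 485122507358868831, q_12 = 1·11361403655489645 + 453937721332824 = 11815341376822469 → 485122507358868831/11815341376822469
APPEND 45: p_13 = 45·485122507358868831 + 466484416546720484 = 22296997247695817879, q_13 = 45·11815341376822469 + 11361403655489645 = 543051765612500750 → 22296997247695817879/543051765612500750

41/1
698/17
605082/14737
21196757/516255
318556437/7758562
15630462170/380685793
281666875497/6860102836
532146243011809/12960622169045
18638090812148347/453937721332824
485122507358868831/11815341376822469
22296997247695817879/543051765612500750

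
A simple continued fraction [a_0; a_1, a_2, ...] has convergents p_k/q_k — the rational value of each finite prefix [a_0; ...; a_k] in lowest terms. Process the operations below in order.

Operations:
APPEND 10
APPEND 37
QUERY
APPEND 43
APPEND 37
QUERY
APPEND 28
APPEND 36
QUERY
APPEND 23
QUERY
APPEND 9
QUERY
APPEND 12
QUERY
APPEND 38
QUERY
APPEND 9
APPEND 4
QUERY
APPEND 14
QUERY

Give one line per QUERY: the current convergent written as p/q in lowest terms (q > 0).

APPEND 10: p_0 = 10·1 + 0 = 10, q_0 = 10·0 + 1 = 1 → 10/1
APPEND 37: p_1 = 37·10 + 1 = 371, q_1 = 37·1 + 0 = 37 → 371/37
APPEND 43: p_2 = 43·371 + 10 = 15963, q_2 = 43·37 + 1 = 1592 → 15963/1592
APPEND 37: p_3 = 37·15963 + 371 = 591002, q_3 = 37·1592 + 37 = 58941 → 591002/58941
APPEND 28: p_4 = 28·591002 + 15963 = 16564019, q_4 = 28·58941 + 1592 = 1651940 → 16564019/1651940
APPEND 36: p_5 = 36·16564019 + 591002 = 596895686, q_5 = 36·1651940 + 58941 = 59528781 → 596895686/59528781
APPEND 23: p_6 = 23·596895686 + 16564019 = 13745164797, q_6 = 23·59528781 + 1651940 = 1370813903 → 13745164797/1370813903
APPEND 9: p_7 = 9·13745164797 + 596895686 = 124303378859, q_7 = 9·1370813903 + 59528781 = 12396853908 → 124303378859/12396853908
APPEND 12: p_8 = 12·124303378859 + 13745164797 = 1505385711105, q_8 = 12·12396853908 + 1370813903 = 150133060799 → 1505385711105/150133060799
APPEND 38: p_9 = 38·1505385711105 + 124303378859 = 57328960400849, q_9 = 38·150133060799 + 12396853908 = 5717453164270 → 57328960400849/5717453164270
APPEND 9: p_10 = 9·57328960400849 + 1505385711105 = 517466029318746, q_10 = 9·5717453164270 + 150133060799 = 51607211539229 → 517466029318746/51607211539229
APPEND 4: p_11 = 4·517466029318746 + 57328960400849 = 2127193077675833, q_11 = 4·51607211539229 + 5717453164270 = 212146299321186 → 2127193077675833/212146299321186
APPEND 14: p_12 = 14·2127193077675833 + 517466029318746 = 30298169116780408, q_12 = 14·212146299321186 + 51607211539229 = 3021655402035833 → 30298169116780408/3021655402035833

371/37
591002/58941
596895686/59528781
13745164797/1370813903
124303378859/12396853908
1505385711105/150133060799
57328960400849/5717453164270
2127193077675833/212146299321186
30298169116780408/3021655402035833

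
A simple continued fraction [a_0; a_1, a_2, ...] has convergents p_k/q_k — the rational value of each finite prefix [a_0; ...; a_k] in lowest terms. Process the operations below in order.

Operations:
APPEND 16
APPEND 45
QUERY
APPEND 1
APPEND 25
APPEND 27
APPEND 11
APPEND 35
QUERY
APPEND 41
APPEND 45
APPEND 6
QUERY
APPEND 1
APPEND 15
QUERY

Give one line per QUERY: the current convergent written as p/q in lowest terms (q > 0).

APPEND 16: p_0 = 16·1 + 0 = 16, q_0 = 16·0 + 1 = 1 → 16/1
APPEND 45: p_1 = 45·16 + 1 = 721, q_1 = 45·1 + 0 = 45 → 721/45
APPEND 1: p_2 = 1·721 + 16 = 737, q_2 = 1·45 + 1 = 46 → 737/46
APPEND 25: p_3 = 25·737 + 721 = 19146, q_3 = 25·46 + 45 = 1195 → 19146/1195
APPEND 27: p_4 = 27·19146 + 737 = 517679, q_4 = 27·1195 + 46 = 32311 → 517679/32311
APPEND 11: p_5 = 11·517679 + 19146 = 5713615, q_5 = 11·32311 + 1195 = 356616 → 5713615/356616
APPEND 35: p_6 = 35·5713615 + 517679 = 200494204, q_6 = 35·356616 + 32311 = 12513871 → 200494204/12513871
APPEND 41: p_7 = 41·200494204 + 5713615 = 8225975979, q_7 = 41·12513871 + 356616 = 513425327 → 8225975979/513425327
APPEND 45: p_8 = 45·8225975979 + 200494204 = 370369413259, q_8 = 45·513425327 + 12513871 = 23116653586 → 370369413259/23116653586
APPEND 6: p_9 = 6·370369413259 + 8225975979 = 2230442455533, q_9 = 6·23116653586 + 513425327 = 139213346843 → 2230442455533/139213346843
APPEND 1: p_10 = 1·2230442455533 + 370369413259 = 2600811868792, q_10 = 1·139213346843 + 23116653586 = 162330000429 → 2600811868792/162330000429
APPEND 15: p_11 = 15·2600811868792 + 2230442455533 = 41242620487413, q_11 = 15·162330000429 + 139213346843 = 2574163353278 → 41242620487413/2574163353278

721/45
200494204/12513871
2230442455533/139213346843
41242620487413/2574163353278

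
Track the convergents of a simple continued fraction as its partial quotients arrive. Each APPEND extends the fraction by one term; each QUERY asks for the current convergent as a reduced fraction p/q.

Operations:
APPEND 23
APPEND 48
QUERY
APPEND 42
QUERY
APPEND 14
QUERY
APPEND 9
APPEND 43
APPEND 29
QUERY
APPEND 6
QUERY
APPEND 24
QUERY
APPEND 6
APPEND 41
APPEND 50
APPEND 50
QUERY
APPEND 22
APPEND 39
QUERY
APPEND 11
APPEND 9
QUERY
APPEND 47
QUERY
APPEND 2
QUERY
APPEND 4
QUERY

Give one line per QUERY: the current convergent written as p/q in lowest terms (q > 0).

1105/48
46433/2017
651167/28286
7390739971/321045862
44599089241/1937336871
1077768881755/46817130766
670687289226355916/29133940545466763
576643308461804656613/25048770320436966980
57797247604912599115307/2510650794285210121127
2722828482352720024470395/118276765334067628265652
5503454212310352648056097/239064181462420466652431
24736645331594130616694783/1074533491183749494875376

APPEND 23: p_0 = 23·1 + 0 = 23, q_0 = 23·0 + 1 = 1 → 23/1
APPEND 48: p_1 = 48·23 + 1 = 1105, q_1 = 48·1 + 0 = 48 → 1105/48
APPEND 42: p_2 = 42·1105 + 23 = 46433, q_2 = 42·48 + 1 = 2017 → 46433/2017
APPEND 14: p_3 = 14·46433 + 1105 = 651167, q_3 = 14·2017 + 48 = 28286 → 651167/28286
APPEND 9: p_4 = 9·651167 + 46433 = 5906936, q_4 = 9·28286 + 2017 = 256591 → 5906936/256591
APPEND 43: p_5 = 43·5906936 + 651167 = 254649415, q_5 = 43·256591 + 28286 = 11061699 → 254649415/11061699
APPEND 29: p_6 = 29·254649415 + 5906936 = 7390739971, q_6 = 29·11061699 + 256591 = 321045862 → 7390739971/321045862
APPEND 6: p_7 = 6·7390739971 + 254649415 = 44599089241, q_7 = 6·321045862 + 11061699 = 1937336871 → 44599089241/1937336871
APPEND 24: p_8 = 24·44599089241 + 7390739971 = 1077768881755, q_8 = 24·1937336871 + 321045862 = 46817130766 → 1077768881755/46817130766
APPEND 6: p_9 = 6·1077768881755 + 44599089241 = 6511212379771, q_9 = 6·46817130766 + 1937336871 = 282840121467 → 6511212379771/282840121467
APPEND 41: p_10 = 41·6511212379771 + 1077768881755 = 268037476452366, q_10 = 41·282840121467 + 46817130766 = 11643262110913 → 268037476452366/11643262110913
APPEND 50: p_11 = 50·268037476452366 + 6511212379771 = 13408385034998071, q_11 = 50·11643262110913 + 282840121467 = 582445945667117 → 13408385034998071/582445945667117
APPEND 50: p_12 = 50·13408385034998071 + 268037476452366 = 670687289226355916, q_12 = 50·582445945667117 + 11643262110913 = 29133940545466763 → 670687289226355916/29133940545466763
APPEND 22: p_13 = 22·670687289226355916 + 13408385034998071 = 14768528748014828223, q_13 = 22·29133940545466763 + 582445945667117 = 641529137945935903 → 14768528748014828223/641529137945935903
APPEND 39: p_14 = 39·14768528748014828223 + 670687289226355916 = 576643308461804656613, q_14 = 39·641529137945935903 + 29133940545466763 = 25048770320436966980 → 576643308461804656613/25048770320436966980
APPEND 11: p_15 = 11·576643308461804656613 + 14768528748014828223 = 6357844921827866050966, q_15 = 11·25048770320436966980 + 641529137945935903 = 276178002662752572683 → 6357844921827866050966/276178002662752572683
APPEND 9: p_16 = 9·6357844921827866050966 + 576643308461804656613 = 57797247604912599115307, q_16 = 9·276178002662752572683 + 25048770320436966980 = 2510650794285210121127 → 57797247604912599115307/2510650794285210121127
APPEND 47: p_17 = 47·57797247604912599115307 + 6357844921827866050966 = 2722828482352720024470395, q_17 = 47·2510650794285210121127 + 276178002662752572683 = 118276765334067628265652 → 2722828482352720024470395/118276765334067628265652
APPEND 2: p_18 = 2·2722828482352720024470395 + 57797247604912599115307 = 5503454212310352648056097, q_18 = 2·118276765334067628265652 + 2510650794285210121127 = 239064181462420466652431 → 5503454212310352648056097/239064181462420466652431
APPEND 4: p_19 = 4·5503454212310352648056097 + 2722828482352720024470395 = 24736645331594130616694783, q_19 = 4·239064181462420466652431 + 118276765334067628265652 = 1074533491183749494875376 → 24736645331594130616694783/1074533491183749494875376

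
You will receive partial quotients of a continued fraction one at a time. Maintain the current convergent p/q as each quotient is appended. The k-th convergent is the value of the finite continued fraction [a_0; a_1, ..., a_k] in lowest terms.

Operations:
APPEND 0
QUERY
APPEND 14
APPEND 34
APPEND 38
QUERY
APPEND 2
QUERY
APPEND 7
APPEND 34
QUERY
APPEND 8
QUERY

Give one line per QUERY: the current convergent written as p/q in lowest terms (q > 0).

0/1
1293/18140
2620/36757
670142/9401683
5380769/75488903

APPEND 0: p_0 = 0·1 + 0 = 0, q_0 = 0·0 + 1 = 1 → 0/1
APPEND 14: p_1 = 14·0 + 1 = 1, q_1 = 14·1 + 0 = 14 → 1/14
APPEND 34: p_2 = 34·1 + 0 = 34, q_2 = 34·14 + 1 = 477 → 34/477
APPEND 38: p_3 = 38·34 + 1 = 1293, q_3 = 38·477 + 14 = 18140 → 1293/18140
APPEND 2: p_4 = 2·1293 + 34 = 2620, q_4 = 2·18140 + 477 = 36757 → 2620/36757
APPEND 7: p_5 = 7·2620 + 1293 = 19633, q_5 = 7·36757 + 18140 = 275439 → 19633/275439
APPEND 34: p_6 = 34·19633 + 2620 = 670142, q_6 = 34·275439 + 36757 = 9401683 → 670142/9401683
APPEND 8: p_7 = 8·670142 + 19633 = 5380769, q_7 = 8·9401683 + 275439 = 75488903 → 5380769/75488903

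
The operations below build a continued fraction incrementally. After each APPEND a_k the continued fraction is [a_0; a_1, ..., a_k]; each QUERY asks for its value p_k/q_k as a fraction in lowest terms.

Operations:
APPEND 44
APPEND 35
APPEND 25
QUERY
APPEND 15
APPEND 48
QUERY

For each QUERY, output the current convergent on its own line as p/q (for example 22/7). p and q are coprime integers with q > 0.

38569/876
27882217/633276

APPEND 44: p_0 = 44·1 + 0 = 44, q_0 = 44·0 + 1 = 1 → 44/1
APPEND 35: p_1 = 35·44 + 1 = 1541, q_1 = 35·1 + 0 = 35 → 1541/35
APPEND 25: p_2 = 25·1541 + 44 = 38569, q_2 = 25·35 + 1 = 876 → 38569/876
APPEND 15: p_3 = 15·38569 + 1541 = 580076, q_3 = 15·876 + 35 = 13175 → 580076/13175
APPEND 48: p_4 = 48·580076 + 38569 = 27882217, q_4 = 48·13175 + 876 = 633276 → 27882217/633276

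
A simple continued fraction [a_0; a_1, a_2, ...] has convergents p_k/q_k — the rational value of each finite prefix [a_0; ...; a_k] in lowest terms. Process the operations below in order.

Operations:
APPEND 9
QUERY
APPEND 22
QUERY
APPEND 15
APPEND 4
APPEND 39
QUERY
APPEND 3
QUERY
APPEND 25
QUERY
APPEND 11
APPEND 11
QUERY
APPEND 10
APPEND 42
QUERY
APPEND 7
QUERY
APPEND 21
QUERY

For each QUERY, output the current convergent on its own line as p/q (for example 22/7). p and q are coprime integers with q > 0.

9/1
199/22
477819/52825
1445632/159821
36618619/4048350
4483373470/495656731
1904478749392/210548533933
13376589230885/1478840996512
282812852597977/31266209460685

APPEND 9: p_0 = 9·1 + 0 = 9, q_0 = 9·0 + 1 = 1 → 9/1
APPEND 22: p_1 = 22·9 + 1 = 199, q_1 = 22·1 + 0 = 22 → 199/22
APPEND 15: p_2 = 15·199 + 9 = 2994, q_2 = 15·22 + 1 = 331 → 2994/331
APPEND 4: p_3 = 4·2994 + 199 = 12175, q_3 = 4·331 + 22 = 1346 → 12175/1346
APPEND 39: p_4 = 39·12175 + 2994 = 477819, q_4 = 39·1346 + 331 = 52825 → 477819/52825
APPEND 3: p_5 = 3·477819 + 12175 = 1445632, q_5 = 3·52825 + 1346 = 159821 → 1445632/159821
APPEND 25: p_6 = 25·1445632 + 477819 = 36618619, q_6 = 25·159821 + 52825 = 4048350 → 36618619/4048350
APPEND 11: p_7 = 11·36618619 + 1445632 = 404250441, q_7 = 11·4048350 + 159821 = 44691671 → 404250441/44691671
APPEND 11: p_8 = 11·404250441 + 36618619 = 4483373470, q_8 = 11·44691671 + 4048350 = 495656731 → 4483373470/495656731
APPEND 10: p_9 = 10·4483373470 + 404250441 = 45237985141, q_9 = 10·495656731 + 44691671 = 5001258981 → 45237985141/5001258981
APPEND 42: p_10 = 42·45237985141 + 4483373470 = 1904478749392, q_10 = 42·5001258981 + 495656731 = 210548533933 → 1904478749392/210548533933
APPEND 7: p_11 = 7·1904478749392 + 45237985141 = 13376589230885, q_11 = 7·210548533933 + 5001258981 = 1478840996512 → 13376589230885/1478840996512
APPEND 21: p_12 = 21·13376589230885 + 1904478749392 = 282812852597977, q_12 = 21·1478840996512 + 210548533933 = 31266209460685 → 282812852597977/31266209460685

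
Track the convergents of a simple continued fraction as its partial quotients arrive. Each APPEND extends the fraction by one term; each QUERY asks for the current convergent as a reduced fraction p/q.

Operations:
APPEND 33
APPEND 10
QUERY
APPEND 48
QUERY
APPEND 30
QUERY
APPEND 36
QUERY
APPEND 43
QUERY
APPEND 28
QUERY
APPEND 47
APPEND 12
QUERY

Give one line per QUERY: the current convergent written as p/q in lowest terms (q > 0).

APPEND 33: p_0 = 33·1 + 0 = 33, q_0 = 33·0 + 1 = 1 → 33/1
APPEND 10: p_1 = 10·33 + 1 = 331, q_1 = 10·1 + 0 = 10 → 331/10
APPEND 48: p_2 = 48·331 + 33 = 15921, q_2 = 48·10 + 1 = 481 → 15921/481
APPEND 30: p_3 = 30·15921 + 331 = 477961, q_3 = 30·481 + 10 = 14440 → 477961/14440
APPEND 36: p_4 = 36·477961 + 15921 = 17222517, q_4 = 36·14440 + 481 = 520321 → 17222517/520321
APPEND 43: p_5 = 43·17222517 + 477961 = 741046192, q_5 = 43·520321 + 14440 = 22388243 → 741046192/22388243
APPEND 28: p_6 = 28·741046192 + 17222517 = 20766515893, q_6 = 28·22388243 + 520321 = 627391125 → 20766515893/627391125
APPEND 47: p_7 = 47·20766515893 + 741046192 = 976767293163, q_7 = 47·627391125 + 22388243 = 29509771118 → 976767293163/29509771118
APPEND 12: p_8 = 12·976767293163 + 20766515893 = 11741974033849, q_8 = 12·29509771118 + 627391125 = 354744644541 → 11741974033849/354744644541

331/10
15921/481
477961/14440
17222517/520321
741046192/22388243
20766515893/627391125
11741974033849/354744644541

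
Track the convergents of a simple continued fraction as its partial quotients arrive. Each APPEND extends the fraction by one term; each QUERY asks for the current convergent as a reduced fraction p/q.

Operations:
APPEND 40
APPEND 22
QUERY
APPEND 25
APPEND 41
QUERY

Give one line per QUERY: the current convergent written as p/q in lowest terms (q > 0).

881/22
905546/22613

APPEND 40: p_0 = 40·1 + 0 = 40, q_0 = 40·0 + 1 = 1 → 40/1
APPEND 22: p_1 = 22·40 + 1 = 881, q_1 = 22·1 + 0 = 22 → 881/22
APPEND 25: p_2 = 25·881 + 40 = 22065, q_2 = 25·22 + 1 = 551 → 22065/551
APPEND 41: p_3 = 41·22065 + 881 = 905546, q_3 = 41·551 + 22 = 22613 → 905546/22613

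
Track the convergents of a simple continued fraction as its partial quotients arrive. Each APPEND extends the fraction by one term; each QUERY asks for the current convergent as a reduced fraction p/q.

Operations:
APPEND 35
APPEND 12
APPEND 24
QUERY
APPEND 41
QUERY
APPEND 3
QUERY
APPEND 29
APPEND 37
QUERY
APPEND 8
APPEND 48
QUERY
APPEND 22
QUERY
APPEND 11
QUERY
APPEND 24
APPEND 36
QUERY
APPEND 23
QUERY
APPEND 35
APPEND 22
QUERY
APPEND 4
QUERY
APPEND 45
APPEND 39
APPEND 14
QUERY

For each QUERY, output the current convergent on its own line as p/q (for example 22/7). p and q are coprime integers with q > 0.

APPEND 35: p_0 = 35·1 + 0 = 35, q_0 = 35·0 + 1 = 1 → 35/1
APPEND 12: p_1 = 12·35 + 1 = 421, q_1 = 12·1 + 0 = 12 → 421/12
APPEND 24: p_2 = 24·421 + 35 = 10139, q_2 = 24·12 + 1 = 289 → 10139/289
APPEND 41: p_3 = 41·10139 + 421 = 416120, q_3 = 41·289 + 12 = 11861 → 416120/11861
APPEND 3: p_4 = 3·416120 + 10139 = 1258499, q_4 = 3·11861 + 289 = 35872 → 1258499/35872
APPEND 29: p_5 = 29·1258499 + 416120 = 36912591, q_5 = 29·35872 + 11861 = 1052149 → 36912591/1052149
APPEND 37: p_6 = 37·36912591 + 1258499 = 1367024366, q_6 = 37·1052149 + 35872 = 38965385 → 1367024366/38965385
APPEND 8: p_7 = 8·1367024366 + 36912591 = 10973107519, q_7 = 8·38965385 + 1052149 = 312775229 → 10973107519/312775229
APPEND 48: p_8 = 48·10973107519 + 1367024366 = 528076185278, q_8 = 48·312775229 + 38965385 = 15052176377 → 528076185278/15052176377
APPEND 22: p_9 = 22·528076185278 + 10973107519 = 11628649183635, q_9 = 22·15052176377 + 312775229 = 331460655523 → 11628649183635/331460655523
APPEND 11: p_10 = 11·11628649183635 + 528076185278 = 128443217205263, q_10 = 11·331460655523 + 15052176377 = 3661119387130 → 128443217205263/3661119387130
APPEND 24: p_11 = 24·128443217205263 + 11628649183635 = 3094265862109947, q_11 = 24·3661119387130 + 331460655523 = 88198325946643 → 3094265862109947/88198325946643
APPEND 36: p_12 = 36·3094265862109947 + 128443217205263 = 111522014253163355, q_12 = 36·88198325946643 + 3661119387130 = 3178800853466278 → 111522014253163355/3178800853466278
APPEND 23: p_13 = 23·111522014253163355 + 3094265862109947 = 2568100593684867112, q_13 = 23·3178800853466278 + 88198325946643 = 73200617955671037 → 2568100593684867112/73200617955671037
APPEND 35: p_14 = 35·2568100593684867112 + 111522014253163355 = 89995042793223512275, q_14 = 35·73200617955671037 + 3178800853466278 = 2565200429301952573 → 89995042793223512275/2565200429301952573
APPEND 22: p_15 = 22·89995042793223512275 + 2568100593684867112 = 1982459042044602137162, q_15 = 22·2565200429301952573 + 73200617955671037 = 56507610062598627643 → 1982459042044602137162/56507610062598627643
APPEND 4: p_16 = 4·1982459042044602137162 + 89995042793223512275 = 8019831210971632060923, q_16 = 4·56507610062598627643 + 2565200429301952573 = 228595640679696463145 → 8019831210971632060923/228595640679696463145
APPEND 45: p_17 = 45·8019831210971632060923 + 1982459042044602137162 = 362874863535768044878697, q_17 = 45·228595640679696463145 + 56507610062598627643 = 10343311440648939469168 → 362874863535768044878697/10343311440648939469168
APPEND 39: p_18 = 39·362874863535768044878697 + 8019831210971632060923 = 14160139509105925382330106, q_18 = 39·10343311440648939469168 + 228595640679696463145 = 403617741825988335760697 → 14160139509105925382330106/403617741825988335760697
APPEND 14: p_19 = 14·14160139509105925382330106 + 362874863535768044878697 = 198604827991018723397500181, q_19 = 14·403617741825988335760697 + 10343311440648939469168 = 5660991697004485640118926 → 198604827991018723397500181/5660991697004485640118926

10139/289
416120/11861
1258499/35872
1367024366/38965385
528076185278/15052176377
11628649183635/331460655523
128443217205263/3661119387130
111522014253163355/3178800853466278
2568100593684867112/73200617955671037
1982459042044602137162/56507610062598627643
8019831210971632060923/228595640679696463145
198604827991018723397500181/5660991697004485640118926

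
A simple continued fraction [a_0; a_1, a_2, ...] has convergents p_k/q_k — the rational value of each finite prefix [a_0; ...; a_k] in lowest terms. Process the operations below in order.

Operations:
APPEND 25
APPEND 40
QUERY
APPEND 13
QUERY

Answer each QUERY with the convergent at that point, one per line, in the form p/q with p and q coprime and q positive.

1001/40
13038/521

APPEND 25: p_0 = 25·1 + 0 = 25, q_0 = 25·0 + 1 = 1 → 25/1
APPEND 40: p_1 = 40·25 + 1 = 1001, q_1 = 40·1 + 0 = 40 → 1001/40
APPEND 13: p_2 = 13·1001 + 25 = 13038, q_2 = 13·40 + 1 = 521 → 13038/521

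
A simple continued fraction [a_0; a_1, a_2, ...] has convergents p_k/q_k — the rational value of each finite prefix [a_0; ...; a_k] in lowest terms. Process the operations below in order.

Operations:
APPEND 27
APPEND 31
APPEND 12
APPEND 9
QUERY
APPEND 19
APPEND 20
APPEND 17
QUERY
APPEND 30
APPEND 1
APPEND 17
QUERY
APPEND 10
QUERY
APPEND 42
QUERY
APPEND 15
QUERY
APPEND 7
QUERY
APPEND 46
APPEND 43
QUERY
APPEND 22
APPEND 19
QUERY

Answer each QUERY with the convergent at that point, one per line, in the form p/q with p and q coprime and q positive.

APPEND 27: p_0 = 27·1 + 0 = 27, q_0 = 27·0 + 1 = 1 → 27/1
APPEND 31: p_1 = 31·27 + 1 = 838, q_1 = 31·1 + 0 = 31 → 838/31
APPEND 12: p_2 = 12·838 + 27 = 10083, q_2 = 12·31 + 1 = 373 → 10083/373
APPEND 9: p_3 = 9·10083 + 838 = 91585, q_3 = 9·373 + 31 = 3388 → 91585/3388
APPEND 19: p_4 = 19·91585 + 10083 = 1750198, q_4 = 19·3388 + 373 = 64745 → 1750198/64745
APPEND 20: p_5 = 20·1750198 + 91585 = 35095545, q_5 = 20·64745 + 3388 = 1298288 → 35095545/1298288
APPEND 17: p_6 = 17·35095545 + 1750198 = 598374463, q_6 = 17·1298288 + 64745 = 22135641 → 598374463/22135641
APPEND 30: p_7 = 30·598374463 + 35095545 = 17986329435, q_7 = 30·22135641 + 1298288 = 665367518 → 17986329435/665367518
APPEND 1: p_8 = 1·17986329435 + 598374463 = 18584703898, q_8 = 1·665367518 + 22135641 = 687503159 → 18584703898/687503159
APPEND 17: p_9 = 17·18584703898 + 17986329435 = 333926295701, q_9 = 17·687503159 + 665367518 = 12352921221 → 333926295701/12352921221
APPEND 10: p_10 = 10·333926295701 + 18584703898 = 3357847660908, q_10 = 10·12352921221 + 687503159 = 124216715369 → 3357847660908/124216715369
APPEND 42: p_11 = 42·3357847660908 + 333926295701 = 141363528053837, q_11 = 42·124216715369 + 12352921221 = 5229454966719 → 141363528053837/5229454966719
APPEND 15: p_12 = 15·141363528053837 + 3357847660908 = 2123810768468463, q_12 = 15·5229454966719 + 124216715369 = 78566041216154 → 2123810768468463/78566041216154
APPEND 7: p_13 = 7·2123810768468463 + 141363528053837 = 15008038907333078, q_13 = 7·78566041216154 + 5229454966719 = 555191743479797 → 15008038907333078/555191743479797
APPEND 46: p_14 = 46·15008038907333078 + 2123810768468463 = 692493600505790051, q_14 = 46·555191743479797 + 78566041216154 = 25617386241286816 → 692493600505790051/25617386241286816
APPEND 43: p_15 = 43·692493600505790051 + 15008038907333078 = 29792232860656305271, q_15 = 43·25617386241286816 + 555191743479797 = 1102102800118812885 → 29792232860656305271/1102102800118812885
APPEND 22: p_16 = 22·29792232860656305271 + 692493600505790051 = 656121616534944506013, q_16 = 22·1102102800118812885 + 25617386241286816 = 24271878988855170286 → 656121616534944506013/24271878988855170286
APPEND 19: p_17 = 19·656121616534944506013 + 29792232860656305271 = 12496102947024601919518, q_17 = 19·24271878988855170286 + 1102102800118812885 = 462267803588367048319 → 12496102947024601919518/462267803588367048319

91585/3388
598374463/22135641
333926295701/12352921221
3357847660908/124216715369
141363528053837/5229454966719
2123810768468463/78566041216154
15008038907333078/555191743479797
29792232860656305271/1102102800118812885
12496102947024601919518/462267803588367048319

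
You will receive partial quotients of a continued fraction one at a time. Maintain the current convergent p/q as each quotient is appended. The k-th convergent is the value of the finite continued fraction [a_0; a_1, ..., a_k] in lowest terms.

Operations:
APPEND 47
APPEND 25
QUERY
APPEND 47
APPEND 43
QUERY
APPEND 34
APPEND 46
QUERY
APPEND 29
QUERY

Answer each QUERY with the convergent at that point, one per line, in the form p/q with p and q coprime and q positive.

1176/25
2379893/50593
3727077219/79232141
108166211032/2299453427

APPEND 47: p_0 = 47·1 + 0 = 47, q_0 = 47·0 + 1 = 1 → 47/1
APPEND 25: p_1 = 25·47 + 1 = 1176, q_1 = 25·1 + 0 = 25 → 1176/25
APPEND 47: p_2 = 47·1176 + 47 = 55319, q_2 = 47·25 + 1 = 1176 → 55319/1176
APPEND 43: p_3 = 43·55319 + 1176 = 2379893, q_3 = 43·1176 + 25 = 50593 → 2379893/50593
APPEND 34: p_4 = 34·2379893 + 55319 = 80971681, q_4 = 34·50593 + 1176 = 1721338 → 80971681/1721338
APPEND 46: p_5 = 46·80971681 + 2379893 = 3727077219, q_5 = 46·1721338 + 50593 = 79232141 → 3727077219/79232141
APPEND 29: p_6 = 29·3727077219 + 80971681 = 108166211032, q_6 = 29·79232141 + 1721338 = 2299453427 → 108166211032/2299453427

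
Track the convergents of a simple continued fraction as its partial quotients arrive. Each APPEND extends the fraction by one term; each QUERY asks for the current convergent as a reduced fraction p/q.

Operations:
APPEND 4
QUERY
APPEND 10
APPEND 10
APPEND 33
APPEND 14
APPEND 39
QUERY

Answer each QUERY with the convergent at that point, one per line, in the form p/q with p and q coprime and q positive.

4/1
7511687/1832560

APPEND 4: p_0 = 4·1 + 0 = 4, q_0 = 4·0 + 1 = 1 → 4/1
APPEND 10: p_1 = 10·4 + 1 = 41, q_1 = 10·1 + 0 = 10 → 41/10
APPEND 10: p_2 = 10·41 + 4 = 414, q_2 = 10·10 + 1 = 101 → 414/101
APPEND 33: p_3 = 33·414 + 41 = 13703, q_3 = 33·101 + 10 = 3343 → 13703/3343
APPEND 14: p_4 = 14·13703 + 414 = 192256, q_4 = 14·3343 + 101 = 46903 → 192256/46903
APPEND 39: p_5 = 39·192256 + 13703 = 7511687, q_5 = 39·46903 + 3343 = 1832560 → 7511687/1832560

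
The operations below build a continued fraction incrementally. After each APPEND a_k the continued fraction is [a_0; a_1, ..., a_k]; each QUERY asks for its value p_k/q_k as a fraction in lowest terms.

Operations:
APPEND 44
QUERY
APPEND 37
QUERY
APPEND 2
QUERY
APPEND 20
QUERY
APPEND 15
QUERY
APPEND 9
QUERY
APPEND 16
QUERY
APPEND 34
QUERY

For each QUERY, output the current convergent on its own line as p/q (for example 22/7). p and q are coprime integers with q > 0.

44/1
1629/37
3302/75
67669/1537
1018337/23130
9232702/209707
148741569/3378442
5066446048/115076735

APPEND 44: p_0 = 44·1 + 0 = 44, q_0 = 44·0 + 1 = 1 → 44/1
APPEND 37: p_1 = 37·44 + 1 = 1629, q_1 = 37·1 + 0 = 37 → 1629/37
APPEND 2: p_2 = 2·1629 + 44 = 3302, q_2 = 2·37 + 1 = 75 → 3302/75
APPEND 20: p_3 = 20·3302 + 1629 = 67669, q_3 = 20·75 + 37 = 1537 → 67669/1537
APPEND 15: p_4 = 15·67669 + 3302 = 1018337, q_4 = 15·1537 + 75 = 23130 → 1018337/23130
APPEND 9: p_5 = 9·1018337 + 67669 = 9232702, q_5 = 9·23130 + 1537 = 209707 → 9232702/209707
APPEND 16: p_6 = 16·9232702 + 1018337 = 148741569, q_6 = 16·209707 + 23130 = 3378442 → 148741569/3378442
APPEND 34: p_7 = 34·148741569 + 9232702 = 5066446048, q_7 = 34·3378442 + 209707 = 115076735 → 5066446048/115076735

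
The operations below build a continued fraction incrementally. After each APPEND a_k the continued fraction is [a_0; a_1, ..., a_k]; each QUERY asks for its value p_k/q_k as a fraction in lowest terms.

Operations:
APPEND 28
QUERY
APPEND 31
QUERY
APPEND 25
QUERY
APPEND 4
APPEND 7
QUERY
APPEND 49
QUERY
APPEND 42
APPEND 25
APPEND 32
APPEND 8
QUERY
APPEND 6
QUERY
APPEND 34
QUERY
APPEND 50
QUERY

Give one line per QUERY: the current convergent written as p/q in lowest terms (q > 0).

28/1
869/31
21753/776
636920/22721
31296961/1116464
8468141330083/302086037745
51863252018132/1850130234727
1771818709946571/63206514018463
88642798749346682/3162175831157877

APPEND 28: p_0 = 28·1 + 0 = 28, q_0 = 28·0 + 1 = 1 → 28/1
APPEND 31: p_1 = 31·28 + 1 = 869, q_1 = 31·1 + 0 = 31 → 869/31
APPEND 25: p_2 = 25·869 + 28 = 21753, q_2 = 25·31 + 1 = 776 → 21753/776
APPEND 4: p_3 = 4·21753 + 869 = 87881, q_3 = 4·776 + 31 = 3135 → 87881/3135
APPEND 7: p_4 = 7·87881 + 21753 = 636920, q_4 = 7·3135 + 776 = 22721 → 636920/22721
APPEND 49: p_5 = 49·636920 + 87881 = 31296961, q_5 = 49·22721 + 3135 = 1116464 → 31296961/1116464
APPEND 42: p_6 = 42·31296961 + 636920 = 1315109282, q_6 = 42·1116464 + 22721 = 46914209 → 1315109282/46914209
APPEND 25: p_7 = 25·1315109282 + 31296961 = 32909029011, q_7 = 25·46914209 + 1116464 = 1173971689 → 32909029011/1173971689
APPEND 32: p_8 = 32·32909029011 + 1315109282 = 1054404037634, q_8 = 32·1173971689 + 46914209 = 37614008257 → 1054404037634/37614008257
APPEND 8: p_9 = 8·1054404037634 + 32909029011 = 8468141330083, q_9 = 8·37614008257 + 1173971689 = 302086037745 → 8468141330083/302086037745
APPEND 6: p_10 = 6·8468141330083 + 1054404037634 = 51863252018132, q_10 = 6·302086037745 + 37614008257 = 1850130234727 → 51863252018132/1850130234727
APPEND 34: p_11 = 34·51863252018132 + 8468141330083 = 1771818709946571, q_11 = 34·1850130234727 + 302086037745 = 63206514018463 → 1771818709946571/63206514018463
APPEND 50: p_12 = 50·1771818709946571 + 51863252018132 = 88642798749346682, q_12 = 50·63206514018463 + 1850130234727 = 3162175831157877 → 88642798749346682/3162175831157877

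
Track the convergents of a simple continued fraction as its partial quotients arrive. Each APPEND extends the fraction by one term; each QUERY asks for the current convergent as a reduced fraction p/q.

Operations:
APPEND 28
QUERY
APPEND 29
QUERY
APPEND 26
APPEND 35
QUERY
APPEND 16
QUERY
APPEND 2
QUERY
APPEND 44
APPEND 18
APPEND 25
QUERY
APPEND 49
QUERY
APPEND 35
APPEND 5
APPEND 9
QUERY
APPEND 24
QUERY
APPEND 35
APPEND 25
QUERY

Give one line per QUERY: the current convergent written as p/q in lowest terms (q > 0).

28/1
813/29
741623/26454
11887134/424019
24515891/874492
492467335713/17566514117
24150554519912/861460296231
39122401265180326/1395512279247371
943190590296510901/33643999546644145
827213017131373057426/29507031409841455295

APPEND 28: p_0 = 28·1 + 0 = 28, q_0 = 28·0 + 1 = 1 → 28/1
APPEND 29: p_1 = 29·28 + 1 = 813, q_1 = 29·1 + 0 = 29 → 813/29
APPEND 26: p_2 = 26·813 + 28 = 21166, q_2 = 26·29 + 1 = 755 → 21166/755
APPEND 35: p_3 = 35·21166 + 813 = 741623, q_3 = 35·755 + 29 = 26454 → 741623/26454
APPEND 16: p_4 = 16·741623 + 21166 = 11887134, q_4 = 16·26454 + 755 = 424019 → 11887134/424019
APPEND 2: p_5 = 2·11887134 + 741623 = 24515891, q_5 = 2·424019 + 26454 = 874492 → 24515891/874492
APPEND 44: p_6 = 44·24515891 + 11887134 = 1090586338, q_6 = 44·874492 + 424019 = 38901667 → 1090586338/38901667
APPEND 18: p_7 = 18·1090586338 + 24515891 = 19655069975, q_7 = 18·38901667 + 874492 = 701104498 → 19655069975/701104498
APPEND 25: p_8 = 25·19655069975 + 1090586338 = 492467335713, q_8 = 25·701104498 + 38901667 = 17566514117 → 492467335713/17566514117
APPEND 49: p_9 = 49·492467335713 + 19655069975 = 24150554519912, q_9 = 49·17566514117 + 701104498 = 861460296231 → 24150554519912/861460296231
APPEND 35: p_10 = 35·24150554519912 + 492467335713 = 845761875532633, q_10 = 35·861460296231 + 17566514117 = 30168676882202 → 845761875532633/30168676882202
APPEND 5: p_11 = 5·845761875532633 + 24150554519912 = 4252959932183077, q_11 = 5·30168676882202 + 861460296231 = 151704844707241 → 4252959932183077/151704844707241
APPEND 9: p_12 = 9·4252959932183077 + 845761875532633 = 39122401265180326, q_12 = 9·151704844707241 + 30168676882202 = 1395512279247371 → 39122401265180326/1395512279247371
APPEND 24: p_13 = 24·39122401265180326 + 4252959932183077 = 943190590296510901, q_13 = 24·1395512279247371 + 151704844707241 = 33643999546644145 → 943190590296510901/33643999546644145
APPEND 35: p_14 = 35·943190590296510901 + 39122401265180326 = 33050793061643061861, q_14 = 35·33643999546644145 + 1395512279247371 = 1178935496411792446 → 33050793061643061861/1178935496411792446
APPEND 25: p_15 = 25·33050793061643061861 + 943190590296510901 = 827213017131373057426, q_15 = 25·1178935496411792446 + 33643999546644145 = 29507031409841455295 → 827213017131373057426/29507031409841455295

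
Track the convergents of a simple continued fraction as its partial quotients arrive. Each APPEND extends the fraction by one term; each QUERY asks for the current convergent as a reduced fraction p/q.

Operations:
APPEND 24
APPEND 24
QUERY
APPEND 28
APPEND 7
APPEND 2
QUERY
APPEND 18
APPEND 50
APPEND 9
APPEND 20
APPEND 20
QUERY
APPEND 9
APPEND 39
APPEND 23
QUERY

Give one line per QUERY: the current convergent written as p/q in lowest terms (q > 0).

577/24
243854/10143
819798006025/34099137906
6681180481229817/277900766932804

APPEND 24: p_0 = 24·1 + 0 = 24, q_0 = 24·0 + 1 = 1 → 24/1
APPEND 24: p_1 = 24·24 + 1 = 577, q_1 = 24·1 + 0 = 24 → 577/24
APPEND 28: p_2 = 28·577 + 24 = 16180, q_2 = 28·24 + 1 = 673 → 16180/673
APPEND 7: p_3 = 7·16180 + 577 = 113837, q_3 = 7·673 + 24 = 4735 → 113837/4735
APPEND 2: p_4 = 2·113837 + 16180 = 243854, q_4 = 2·4735 + 673 = 10143 → 243854/10143
APPEND 18: p_5 = 18·243854 + 113837 = 4503209, q_5 = 18·10143 + 4735 = 187309 → 4503209/187309
APPEND 50: p_6 = 50·4503209 + 243854 = 225404304, q_6 = 50·187309 + 10143 = 9375593 → 225404304/9375593
APPEND 9: p_7 = 9·225404304 + 4503209 = 2033141945, q_7 = 9·9375593 + 187309 = 84567646 → 2033141945/84567646
APPEND 20: p_8 = 20·2033141945 + 225404304 = 40888243204, q_8 = 20·84567646 + 9375593 = 1700728513 → 40888243204/1700728513
APPEND 20: p_9 = 20·40888243204 + 2033141945 = 819798006025, q_9 = 20·1700728513 + 84567646 = 34099137906 → 819798006025/34099137906
APPEND 9: p_10 = 9·819798006025 + 40888243204 = 7419070297429, q_10 = 9·34099137906 + 1700728513 = 308592969667 → 7419070297429/308592969667
APPEND 39: p_11 = 39·7419070297429 + 819798006025 = 290163539605756, q_11 = 39·308592969667 + 34099137906 = 12069224954919 → 290163539605756/12069224954919
APPEND 23: p_12 = 23·290163539605756 + 7419070297429 = 6681180481229817, q_12 = 23·12069224954919 + 308592969667 = 277900766932804 → 6681180481229817/277900766932804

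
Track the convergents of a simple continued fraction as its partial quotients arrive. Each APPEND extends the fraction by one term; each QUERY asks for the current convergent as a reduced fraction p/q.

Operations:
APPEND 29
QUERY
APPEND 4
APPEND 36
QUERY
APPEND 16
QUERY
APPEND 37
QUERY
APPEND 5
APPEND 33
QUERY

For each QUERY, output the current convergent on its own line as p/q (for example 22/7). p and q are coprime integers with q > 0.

29/1
4241/145
67973/2324
2519242/86133
420437281/14374770

APPEND 29: p_0 = 29·1 + 0 = 29, q_0 = 29·0 + 1 = 1 → 29/1
APPEND 4: p_1 = 4·29 + 1 = 117, q_1 = 4·1 + 0 = 4 → 117/4
APPEND 36: p_2 = 36·117 + 29 = 4241, q_2 = 36·4 + 1 = 145 → 4241/145
APPEND 16: p_3 = 16·4241 + 117 = 67973, q_3 = 16·145 + 4 = 2324 → 67973/2324
APPEND 37: p_4 = 37·67973 + 4241 = 2519242, q_4 = 37·2324 + 145 = 86133 → 2519242/86133
APPEND 5: p_5 = 5·2519242 + 67973 = 12664183, q_5 = 5·86133 + 2324 = 432989 → 12664183/432989
APPEND 33: p_6 = 33·12664183 + 2519242 = 420437281, q_6 = 33·432989 + 86133 = 14374770 → 420437281/14374770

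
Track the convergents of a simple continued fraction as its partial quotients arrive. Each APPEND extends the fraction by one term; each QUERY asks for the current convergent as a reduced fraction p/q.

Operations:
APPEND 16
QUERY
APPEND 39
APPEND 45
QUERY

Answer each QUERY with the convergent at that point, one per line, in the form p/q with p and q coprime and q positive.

16/1
28141/1756

APPEND 16: p_0 = 16·1 + 0 = 16, q_0 = 16·0 + 1 = 1 → 16/1
APPEND 39: p_1 = 39·16 + 1 = 625, q_1 = 39·1 + 0 = 39 → 625/39
APPEND 45: p_2 = 45·625 + 16 = 28141, q_2 = 45·39 + 1 = 1756 → 28141/1756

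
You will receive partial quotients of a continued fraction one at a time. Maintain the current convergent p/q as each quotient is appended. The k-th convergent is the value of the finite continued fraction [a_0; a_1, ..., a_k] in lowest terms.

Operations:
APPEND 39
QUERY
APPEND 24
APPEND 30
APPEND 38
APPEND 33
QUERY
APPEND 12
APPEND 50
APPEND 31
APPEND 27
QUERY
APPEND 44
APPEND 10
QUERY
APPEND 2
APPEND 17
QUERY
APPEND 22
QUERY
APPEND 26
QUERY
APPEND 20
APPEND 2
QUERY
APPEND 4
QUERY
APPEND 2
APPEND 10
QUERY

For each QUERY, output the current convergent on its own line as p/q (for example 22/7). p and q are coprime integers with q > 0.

39/1
35357916/905647
17863933067465/457561395608
7884602864022435/201953840548558
289334556423408674/7410928093759545
6381916120936131195/163464475371722401
166219153700762819744/4257487287758541971
6827749133973147871894/174883907748843665613
30641761526028784013651/784848841225917224273
711754483386335943005611/18230664743232698365863

APPEND 39: p_0 = 39·1 + 0 = 39, q_0 = 39·0 + 1 = 1 → 39/1
APPEND 24: p_1 = 24·39 + 1 = 937, q_1 = 24·1 + 0 = 24 → 937/24
APPEND 30: p_2 = 30·937 + 39 = 28149, q_2 = 30·24 + 1 = 721 → 28149/721
APPEND 38: p_3 = 38·28149 + 937 = 1070599, q_3 = 38·721 + 24 = 27422 → 1070599/27422
APPEND 33: p_4 = 33·1070599 + 28149 = 35357916, q_4 = 33·27422 + 721 = 905647 → 35357916/905647
APPEND 12: p_5 = 12·35357916 + 1070599 = 425365591, q_5 = 12·905647 + 27422 = 10895186 → 425365591/10895186
APPEND 50: p_6 = 50·425365591 + 35357916 = 21303637466, q_6 = 50·10895186 + 905647 = 545664947 → 21303637466/545664947
APPEND 31: p_7 = 31·21303637466 + 425365591 = 660838127037, q_7 = 31·545664947 + 10895186 = 16926508543 → 660838127037/16926508543
APPEND 27: p_8 = 27·660838127037 + 21303637466 = 17863933067465, q_8 = 27·16926508543 + 545664947 = 457561395608 → 17863933067465/457561395608
APPEND 44: p_9 = 44·17863933067465 + 660838127037 = 786673893095497, q_9 = 44·457561395608 + 16926508543 = 20149627915295 → 786673893095497/20149627915295
APPEND 10: p_10 = 10·786673893095497 + 17863933067465 = 7884602864022435, q_10 = 10·20149627915295 + 457561395608 = 201953840548558 → 7884602864022435/201953840548558
APPEND 2: p_11 = 2·7884602864022435 + 786673893095497 = 16555879621140367, q_11 = 2·201953840548558 + 20149627915295 = 424057309012411 → 16555879621140367/424057309012411
APPEND 17: p_12 = 17·16555879621140367 + 7884602864022435 = 289334556423408674, q_12 = 17·424057309012411 + 201953840548558 = 7410928093759545 → 289334556423408674/7410928093759545
APPEND 22: p_13 = 22·289334556423408674 + 16555879621140367 = 6381916120936131195, q_13 = 22·7410928093759545 + 424057309012411 = 163464475371722401 → 6381916120936131195/163464475371722401
APPEND 26: p_14 = 26·6381916120936131195 + 289334556423408674 = 166219153700762819744, q_14 = 26·163464475371722401 + 7410928093759545 = 4257487287758541971 → 166219153700762819744/4257487287758541971
APPEND 20: p_15 = 20·166219153700762819744 + 6381916120936131195 = 3330764990136192526075, q_15 = 20·4257487287758541971 + 163464475371722401 = 85313210230542561821 → 3330764990136192526075/85313210230542561821
APPEND 2: p_16 = 2·3330764990136192526075 + 166219153700762819744 = 6827749133973147871894, q_16 = 2·85313210230542561821 + 4257487287758541971 = 174883907748843665613 → 6827749133973147871894/174883907748843665613
APPEND 4: p_17 = 4·6827749133973147871894 + 3330764990136192526075 = 30641761526028784013651, q_17 = 4·174883907748843665613 + 85313210230542561821 = 784848841225917224273 → 30641761526028784013651/784848841225917224273
APPEND 2: p_18 = 2·30641761526028784013651 + 6827749133973147871894 = 68111272186030715899196, q_18 = 2·784848841225917224273 + 174883907748843665613 = 1744581590200678114159 → 68111272186030715899196/1744581590200678114159
APPEND 10: p_19 = 10·68111272186030715899196 + 30641761526028784013651 = 711754483386335943005611, q_19 = 10·1744581590200678114159 + 784848841225917224273 = 18230664743232698365863 → 711754483386335943005611/18230664743232698365863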